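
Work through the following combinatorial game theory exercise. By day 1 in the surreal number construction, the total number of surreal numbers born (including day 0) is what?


Day 0: {|} = 0 is born. Count = 1.
Day n: the number of surreal numbers born by day n is 2^(n+1) - 1.
By day 0: 2^1 - 1 = 1
By day 1: 2^2 - 1 = 3
By day 1: 3 surreal numbers.

3


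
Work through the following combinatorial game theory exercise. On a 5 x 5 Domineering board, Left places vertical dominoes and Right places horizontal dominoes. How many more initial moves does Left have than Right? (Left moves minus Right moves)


Board is 5 x 5 (rows x cols).
Left (vertical) placements: (rows-1) * cols = 4 * 5 = 20
Right (horizontal) placements: rows * (cols-1) = 5 * 4 = 20
Advantage = Left - Right = 20 - 20 = 0

0


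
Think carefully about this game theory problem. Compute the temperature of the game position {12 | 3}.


The game is {12 | 3}, a switch {a | b} with numbers a > b.
Cooling {a | b} by t gives {a - t | b + t}, which stops being hot when a - t = b + t, i.e. at t = (a - b)/2. So the temperature of a switch is (a - b)/2.
Temperature = (Left option - Right option) / 2
= (12 - (3)) / 2
= 9 / 2
= 9/2

9/2


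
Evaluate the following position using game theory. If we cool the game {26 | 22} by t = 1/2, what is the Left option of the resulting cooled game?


Original game: {26 | 22} (a switch {a | b} with a > b).
Cooling by t (for t below the temperature (a - b)/2 = 2) taxes each move by t: {a | b} cooled by t is {a - t | b + t}.
Cooling amount: t = 1/2
Cooled Left option: 26 - 1/2 = 51/2
Cooled Right option: 22 + 1/2 = 45/2
Cooled game: {51/2 | 45/2}
Left option = 51/2

51/2


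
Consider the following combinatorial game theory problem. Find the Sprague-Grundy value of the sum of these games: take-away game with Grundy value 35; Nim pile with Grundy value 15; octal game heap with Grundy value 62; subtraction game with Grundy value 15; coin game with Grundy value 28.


By the Sprague-Grundy theorem, the Grundy value of a sum of games is the XOR of individual Grundy values.
take-away game: Grundy value = 35. Running XOR: 0 XOR 35 = 35
Nim pile: Grundy value = 15. Running XOR: 35 XOR 15 = 44
octal game heap: Grundy value = 62. Running XOR: 44 XOR 62 = 18
subtraction game: Grundy value = 15. Running XOR: 18 XOR 15 = 29
coin game: Grundy value = 28. Running XOR: 29 XOR 28 = 1
The combined Grundy value is 1.

1


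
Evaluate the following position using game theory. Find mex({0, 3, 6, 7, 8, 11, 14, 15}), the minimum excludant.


Set = {0, 3, 6, 7, 8, 11, 14, 15}
0 is in the set.
1 is NOT in the set. This is the mex.
mex = 1

1


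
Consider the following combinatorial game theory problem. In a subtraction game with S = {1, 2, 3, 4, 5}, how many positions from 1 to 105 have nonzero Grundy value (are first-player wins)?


Subtraction set S = {1, 2, 3, 4, 5}, so G(n) = n mod 6.
G(n) = 0 when n is a multiple of 6.
Multiples of 6 in [1, 105]: 17
N-positions (nonzero Grundy) = 105 - 17 = 88

88


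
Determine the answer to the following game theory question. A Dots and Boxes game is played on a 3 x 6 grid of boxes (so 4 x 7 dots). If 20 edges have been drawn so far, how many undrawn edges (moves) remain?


Grid: 3 x 6 boxes, i.e. 4 rows and 7 columns of dots.
Horizontal edges: (rows + 1) * cols = 4 * 6 = 24
Vertical edges: rows * (cols + 1) = 3 * 7 = 21
Total edges: 24 + 21 = 45
Edges drawn: 20
Remaining: 45 - 20 = 25

25


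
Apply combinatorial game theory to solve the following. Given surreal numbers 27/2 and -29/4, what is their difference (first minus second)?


x = 27/2, y = -29/4
Converting to common denominator: 4
x = 54/4, y = -29/4
x - y = 27/2 - -29/4 = 83/4

83/4


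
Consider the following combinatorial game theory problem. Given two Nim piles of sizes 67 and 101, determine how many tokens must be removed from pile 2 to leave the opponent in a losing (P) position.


Piles: 67 and 101
Current XOR: 67 XOR 101 = 38 (non-zero, so this is an N-position).
To make the XOR zero, we need to find a move that balances the piles.
For pile 2 (size 101): target = 101 XOR 38 = 67
We reduce pile 2 from 101 to 67.
Tokens removed: 101 - 67 = 34
Verification: 67 XOR 67 = 0

34


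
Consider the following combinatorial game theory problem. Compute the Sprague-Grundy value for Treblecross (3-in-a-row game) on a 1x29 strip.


Treblecross: place X on empty cells; 3-in-a-row wins.
Playing within two cells of an existing X lets the opponent win at once, so sensible play treats the cells i-2..i+2 around each X as dead. The player left with no safe cell loses, so this is a normal-play take-away game on strips of safe cells.
Placing X at cell i (0-indexed) of a strip of k safe cells leaves independent strips of sizes max(0, i-2) and max(0, k-i-3). Hence G(k) = mex{ G(max(0,i-2)) XOR G(max(0,k-i-3)) : 0 <= i < k }, with G(0) = 0.
G(1): splits (0,0):0^0=0 -> mex({0}) = 1
G(2): splits (0,0):0^0=0 -> mex({0}) = 1
G(3): splits (0,0):0^0=0 -> mex({0}) = 1
G(4): splits (0,1):0^1=1 (0,0):0^0=0 -> mex({0, 1}) = 2
G(5): splits (0,2):0^1=1 (0,1):0^1=1 (0,0):0^0=0 -> mex({0, 1}) = 2
G(6) = mex({1}) = 0
G(7) = mex({0, 1, 2}) = 3
G(8) = mex({0, 1, 2}) = 3
G(9) = mex({0, 2}) = 1
G(10) = mex({0, 2, 3}) = 1
G(11) = mex({0, 3}) = 1
G(12) = mex({1, 3}) = 0
G(13) = mex({0, 1, 2, 3}) = 4
G(14) = mex({0, 1, 2}) = 3
G(15) = mex({0, 1, 2}) = 3
G(16) = mex({0, 1, 2, 4}) = 3
G(17) = mex({0, 1, 3, 4}) = 2
G(18) = mex({0, 1, 3, 4}) = 2
G(19) = mex({0, 1, 3, 5}) = 2
G(20) = mex({0, 1, 2, 3, 5}) = 4
G(21) = mex({0, 1, 2, 3, 5}) = 4
G(22) = mex({1, 2, 6}) = 0
G(23) = mex({0, 1, 2, 3, 4, 6}) = 5
G(24) = mex({0, 1, 2, 3, 4}) = 5
G(25) = mex({0, 1, 3, 4, 7}) = 2
G(26) = mex({0, 1, 3, 4, 5, 7}) = 2
G(27) = mex({0, 1, 3, 5}) = 2
G(28) = mex({0, 1, 2, 5}) = 3
G(29) = mex({0, 1, 2, 4, 5, 6}) = 3
Therefore G(29) = 3.

3


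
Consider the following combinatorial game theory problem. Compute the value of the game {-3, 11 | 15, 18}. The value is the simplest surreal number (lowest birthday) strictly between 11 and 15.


Left options: {-3, 11}, max = 11
Right options: {15, 18}, min = 15
All options are numbers and max(Left) < min(Right), so by the simplicity theorem the value is the simplest (earliest-born) number strictly between 11 and 15.
Integers 12 through 14 all lie strictly between 11 and 15.
Among integers, the simplest (lowest birthday = smallest |n|; 0 is born on day 0, +-n on day n) is 12.
No non-integer in the interval can be simpler: if x is a non-integer in the interval, then floor(x) or ceil(x) also lies in the interval (the interval contains an integer), and both are proper prefixes of x's sign expansion, i.e. born earlier. So the game value is 12.
Game value = 12

12


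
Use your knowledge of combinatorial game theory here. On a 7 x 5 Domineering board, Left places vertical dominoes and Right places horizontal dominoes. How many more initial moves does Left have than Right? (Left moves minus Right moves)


Board is 7 x 5 (rows x cols).
Left (vertical) placements: (rows-1) * cols = 6 * 5 = 30
Right (horizontal) placements: rows * (cols-1) = 7 * 4 = 28
Advantage = Left - Right = 30 - 28 = 2

2


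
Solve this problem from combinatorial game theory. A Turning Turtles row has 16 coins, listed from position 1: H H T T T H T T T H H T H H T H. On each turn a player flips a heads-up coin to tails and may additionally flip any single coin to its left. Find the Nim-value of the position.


Coins: H H T T T H T T T H H T H H T H
Key fact: a single head at position k behaves exactly like a Nim heap of size k (turning it to T and optionally flipping a coin at j < k corresponds to moving the heap from k to j, or to 0), and heads combine as a disjunctive sum (two heads at the same place would cancel, matching j XOR j = 0). So the Nim-value is the XOR of the 1-indexed positions of the heads.
Face-up positions (1-indexed): [1, 2, 6, 10, 11, 13, 14, 16]
XOR 0 with 1: 0 XOR 1 = 1
XOR 1 with 2: 1 XOR 2 = 3
XOR 3 with 6: 3 XOR 6 = 5
XOR 5 with 10: 5 XOR 10 = 15
XOR 15 with 11: 15 XOR 11 = 4
XOR 4 with 13: 4 XOR 13 = 9
XOR 9 with 14: 9 XOR 14 = 7
XOR 7 with 16: 7 XOR 16 = 23
Nim-value = 23

23


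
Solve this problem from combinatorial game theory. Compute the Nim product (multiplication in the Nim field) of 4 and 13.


Nim multiplication is bilinear over XOR: (u XOR v) * w = (u*w) XOR (v*w).
So we split each operand into its bit components and XOR the pairwise Nim products.
4 = 4 (as XOR of powers of 2).
13 = 1 + 4 + 8 (as XOR of powers of 2).
Using the standard Nim-product table on single bits:
  2*2 = 3,   2*4 = 8,   2*8 = 12,
  4*4 = 6,   4*8 = 11,  8*8 = 13,
and  1*x = x (identity), k*l = l*k (commutative).
Pairwise Nim products:
  4 * 1 = 4
  4 * 4 = 6
  4 * 8 = 11
XOR them: 4 XOR 6 XOR 11 = 9.
Result: 4 * 13 = 9 (in Nim).

9


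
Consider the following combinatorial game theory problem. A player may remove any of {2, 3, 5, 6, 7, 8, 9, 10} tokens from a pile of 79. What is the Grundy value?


The subtraction set is S = {2, 3, 5, 6, 7, 8, 9, 10}.
G(k) = mex{ G(k - s) : s in S, s <= k }. We compute iteratively: G(0) = 0.
G(1) = mex({}) = 0
G(2) = mex({0}) = 1
G(3) = mex({0}) = 1
G(4) = mex({0, 1}) = 2
G(5) = mex({0, 1}) = 2
G(6) = mex({0, 1, 2}) = 3
G(7) = mex({0, 1, 2}) = 3
G(8) = mex({0, 1, 2, 3}) = 4
G(9) = mex({0, 1, 2, 3}) = 4
G(10) = mex({0, 1, 2, 3, 4}) = 5
G(11) = mex({0, 1, 2, 3, 4}) = 5
G(12) = mex({1, 2, 3, 4, 5}) = 0
G(13) = mex({1, 2, 3, 4, 5}) = 0
G(14) = mex({0, 2, 3, 4, 5}) = 1
G(15) = mex({0, 2, 3, 4, 5}) = 1
G(16) = mex({0, 1, 3, 4, 5}) = 2
G(17) = mex({0, 1, 3, 4, 5}) = 2
G(18) = mex({0, 1, 2, 4, 5}) = 3
G(19) = mex({0, 1, 2, 4, 5}) = 3
G(20) = mex({0, 1, 2, 3, 5}) = 4
G(21) = mex({0, 1, 2, 3, 5}) = 4
Observe that G(12)..G(21) = 0, 0, 1, 1, 2, 2, 3, 3, 4, 4 repeats G(0)..G(9) = 0, 0, 1, 1, 2, 2, 3, 3, 4, 4.
For k >= max(S) = 10, G(k) is determined by the previous 10 values G(k-10)..G(k-1); a window of 10 consecutive values has recurred shifted by 12, so by induction G(k + 12) = G(k) for all k >= 0: the sequence is periodic from the start with period 12.
One period: G(0..11) = 0, 0, 1, 1, 2, 2, 3, 3, 4, 4, 5, 5.
79 mod 12 = 7, so G(79) = G(7) = 3.

3


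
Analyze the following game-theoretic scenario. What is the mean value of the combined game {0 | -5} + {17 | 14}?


G1 = {0 | -5}, G2 = {17 | 14}
Each is a switch {a | b} with numbers a > b; its mean value is (a + b)/2, and mean value is additive over game sums: m(G1 + G2) = m(G1) + m(G2).
Mean of G1 = (0 + (-5))/2 = -5/2 = -5/2
Mean of G2 = (17 + (14))/2 = 31/2 = 31/2
Mean of G1 + G2 = -5/2 + 31/2 = 13

13


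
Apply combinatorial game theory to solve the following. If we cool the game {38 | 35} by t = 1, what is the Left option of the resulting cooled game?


Original game: {38 | 35} (a switch {a | b} with a > b).
Cooling by t (for t below the temperature (a - b)/2 = 3/2) taxes each move by t: {a | b} cooled by t is {a - t | b + t}.
Cooling amount: t = 1
Cooled Left option: 38 - 1 = 37
Cooled Right option: 35 + 1 = 36
Cooled game: {37 | 36}
Left option = 37

37


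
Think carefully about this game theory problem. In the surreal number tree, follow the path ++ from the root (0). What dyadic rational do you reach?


Sign expansion: ++
Rule: track bounds (lo, hi), initially (-inf, +inf). On '+', the current value becomes lo and we move to the simplest number in (value, hi): value + 1 if hi = +inf, otherwise the midpoint (value + hi)/2. On '-', the current value becomes hi and we move to value - 1 if lo = -inf, otherwise the midpoint (lo + value)/2.
Start at 0.
Step 1: sign = +, move right. Bounds: (0, +inf). Value = 1
Step 2: sign = +, move right. Bounds: (1, +inf). Value = 2
The surreal number with sign expansion ++ is 2.

2


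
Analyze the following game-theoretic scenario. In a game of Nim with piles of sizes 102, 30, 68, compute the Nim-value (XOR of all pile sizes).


We need the XOR (exclusive or) of all pile sizes.
After XOR-ing pile 1 (size 102): 0 XOR 102 = 102
After XOR-ing pile 2 (size 30): 102 XOR 30 = 120
After XOR-ing pile 3 (size 68): 120 XOR 68 = 60
The Nim-value of this position is 60.

60


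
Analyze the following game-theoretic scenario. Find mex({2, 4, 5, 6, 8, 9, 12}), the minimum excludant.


Set = {2, 4, 5, 6, 8, 9, 12}
0 is NOT in the set. This is the mex.
mex = 0

0


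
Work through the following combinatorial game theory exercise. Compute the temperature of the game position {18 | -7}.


The game is {18 | -7}, a switch {a | b} with numbers a > b.
Cooling {a | b} by t gives {a - t | b + t}, which stops being hot when a - t = b + t, i.e. at t = (a - b)/2. So the temperature of a switch is (a - b)/2.
Temperature = (Left option - Right option) / 2
= (18 - (-7)) / 2
= 25 / 2
= 25/2

25/2


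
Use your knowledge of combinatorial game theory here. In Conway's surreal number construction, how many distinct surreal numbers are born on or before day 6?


Day 0: {|} = 0 is born. Count = 1.
Day n: the number of surreal numbers born by day n is 2^(n+1) - 1.
By day 0: 2^1 - 1 = 1
By day 1: 2^2 - 1 = 3
By day 2: 2^3 - 1 = 7
By day 3: 2^4 - 1 = 15
By day 4: 2^5 - 1 = 31
By day 5: 2^6 - 1 = 63
By day 6: 2^7 - 1 = 127
By day 6: 127 surreal numbers.

127


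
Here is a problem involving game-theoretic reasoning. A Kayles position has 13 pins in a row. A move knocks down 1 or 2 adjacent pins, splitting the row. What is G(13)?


Kayles: a move removes 1 or 2 adjacent pins from a contiguous row.
Removing pins from a row of k leaves two independent rows (a, b) with a + b = k - 1 (one pin) or a + b = k - 2 (two pins); an end removal gives a = 0.
By Sprague-Grundy, G(k) = mex{ G(a) XOR G(b) } over all these splits. G(0) = 0.
G(1): splits (0,0):0^0=0 -> mex({0}) = 1
G(2): splits (0,1):0^1=1 (0,0):0^0=0 -> mex({0, 1}) = 2
G(3): splits (0,2):0^2=2 (1,1):1^1=0 (0,1):0^1=1 -> mex({0, 1, 2}) = 3
G(4): splits (0,3):0^3=3 (1,2):1^2=3 (0,2):0^2=2 (1,1):1^1=0 -> mex({0, 2, 3}) = 1
G(5): splits (0,4):0^1=1 (1,3):1^3=2 (2,2):2^2=0 (0,3):0^3=3 (1,2):1^2=3 -> mex({0, 1, 2, 3}) = 4
G(6) = mex({0, 1, 2, 4}) = 3
G(7) = mex({0, 1, 3, 4, 5}) = 2
G(8) = mex({0, 2, 3, 5, 6}) = 1
G(9) = mex({0, 1, 2, 3, 6, 7}) = 4
G(10) = mex({0, 1, 3, 4, 5, 7}) = 2
G(11) = mex({0, 1, 2, 3, 4, 5}) = 6
G(12) = mex({0, 1, 2, 3, 5, 6, 7}) = 4
G(13) = mex({0, 2, 3, 4, 6, 7}) = 1
Therefore G(13) = 1.

1


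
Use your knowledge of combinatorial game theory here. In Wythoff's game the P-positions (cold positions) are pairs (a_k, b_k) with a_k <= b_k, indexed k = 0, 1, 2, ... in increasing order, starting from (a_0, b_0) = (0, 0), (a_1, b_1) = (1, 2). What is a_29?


By Wythoff's theorem, a_k = floor(k * phi) and b_k = floor(k * phi^2) = a_k + k, where phi = (1 + sqrt(5))/2 is the golden ratio.
phi = (1 + sqrt(5))/2 = 1.618034
k = 29
k * phi = 29 * 1.618034 = 46.922986
a_29 = floor(k * phi) = 46

46


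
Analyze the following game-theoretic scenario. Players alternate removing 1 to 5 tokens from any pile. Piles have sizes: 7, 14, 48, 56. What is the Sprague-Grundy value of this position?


Subtraction set: {1, 2, 3, 4, 5}
For this subtraction set, G(n) = n mod 6 (period = max + 1 = 6).
Pile 1 (size 7): G(7) = 7 mod 6 = 1
Pile 2 (size 14): G(14) = 14 mod 6 = 2
Pile 3 (size 48): G(48) = 48 mod 6 = 0
Pile 4 (size 56): G(56) = 56 mod 6 = 2
Total Grundy value = XOR of all: 1 XOR 2 XOR 0 XOR 2 = 1

1


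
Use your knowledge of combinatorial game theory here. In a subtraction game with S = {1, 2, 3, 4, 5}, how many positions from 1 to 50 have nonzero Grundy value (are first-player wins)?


Subtraction set S = {1, 2, 3, 4, 5}, so G(n) = n mod 6.
G(n) = 0 when n is a multiple of 6.
Multiples of 6 in [1, 50]: 8
N-positions (nonzero Grundy) = 50 - 8 = 42

42


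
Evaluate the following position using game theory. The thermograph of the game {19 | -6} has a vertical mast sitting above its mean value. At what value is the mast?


Game = {19 | -6}, a switch {a | b} with numbers a > b.
Its thermograph has left wall a - t and right wall b + t, which meet at t = (a - b)/2, where both equal (a + b)/2. So the mast (mean value) is at (a + b)/2.
Mean = (19 + (-6))/2 = 13/2 = 13/2

13/2


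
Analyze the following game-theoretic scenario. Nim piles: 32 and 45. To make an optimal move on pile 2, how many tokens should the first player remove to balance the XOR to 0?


Piles: 32 and 45
Current XOR: 32 XOR 45 = 13 (non-zero, so this is an N-position).
To make the XOR zero, we need to find a move that balances the piles.
For pile 2 (size 45): target = 45 XOR 13 = 32
We reduce pile 2 from 45 to 32.
Tokens removed: 45 - 32 = 13
Verification: 32 XOR 32 = 0

13


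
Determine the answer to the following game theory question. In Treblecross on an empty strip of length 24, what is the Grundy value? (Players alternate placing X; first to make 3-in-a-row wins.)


Treblecross: place X on empty cells; 3-in-a-row wins.
Playing within two cells of an existing X lets the opponent win at once, so sensible play treats the cells i-2..i+2 around each X as dead. The player left with no safe cell loses, so this is a normal-play take-away game on strips of safe cells.
Placing X at cell i (0-indexed) of a strip of k safe cells leaves independent strips of sizes max(0, i-2) and max(0, k-i-3). Hence G(k) = mex{ G(max(0,i-2)) XOR G(max(0,k-i-3)) : 0 <= i < k }, with G(0) = 0.
G(1): splits (0,0):0^0=0 -> mex({0}) = 1
G(2): splits (0,0):0^0=0 -> mex({0}) = 1
G(3): splits (0,0):0^0=0 -> mex({0}) = 1
G(4): splits (0,1):0^1=1 (0,0):0^0=0 -> mex({0, 1}) = 2
G(5): splits (0,2):0^1=1 (0,1):0^1=1 (0,0):0^0=0 -> mex({0, 1}) = 2
G(6) = mex({1}) = 0
G(7) = mex({0, 1, 2}) = 3
G(8) = mex({0, 1, 2}) = 3
G(9) = mex({0, 2}) = 1
G(10) = mex({0, 2, 3}) = 1
G(11) = mex({0, 3}) = 1
G(12) = mex({1, 3}) = 0
G(13) = mex({0, 1, 2, 3}) = 4
G(14) = mex({0, 1, 2}) = 3
G(15) = mex({0, 1, 2}) = 3
G(16) = mex({0, 1, 2, 4}) = 3
G(17) = mex({0, 1, 3, 4}) = 2
G(18) = mex({0, 1, 3, 4}) = 2
G(19) = mex({0, 1, 3, 5}) = 2
G(20) = mex({0, 1, 2, 3, 5}) = 4
G(21) = mex({0, 1, 2, 3, 5}) = 4
G(22) = mex({1, 2, 6}) = 0
G(23) = mex({0, 1, 2, 3, 4, 6}) = 5
G(24) = mex({0, 1, 2, 3, 4}) = 5
Therefore G(24) = 5.

5


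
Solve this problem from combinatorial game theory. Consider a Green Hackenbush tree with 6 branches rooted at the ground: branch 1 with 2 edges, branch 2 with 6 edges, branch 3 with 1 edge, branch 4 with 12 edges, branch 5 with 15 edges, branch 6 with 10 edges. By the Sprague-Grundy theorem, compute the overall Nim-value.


The tree has 6 branches from the ground vertex.
In Green Hackenbush, the Nim-value of a simple path of length k is k.
Branch 1: length 2, Nim-value = 2
Branch 2: length 6, Nim-value = 6
Branch 3: length 1, Nim-value = 1
Branch 4: length 12, Nim-value = 12
Branch 5: length 15, Nim-value = 15
Branch 6: length 10, Nim-value = 10
Total Nim-value = XOR of all branch values:
0 XOR 2 = 2
2 XOR 6 = 4
4 XOR 1 = 5
5 XOR 12 = 9
9 XOR 15 = 6
6 XOR 10 = 12
Nim-value of the tree = 12

12


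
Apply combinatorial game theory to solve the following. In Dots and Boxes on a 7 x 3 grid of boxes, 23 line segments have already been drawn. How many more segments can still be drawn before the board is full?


Grid: 7 x 3 boxes, i.e. 8 rows and 4 columns of dots.
Horizontal edges: (rows + 1) * cols = 8 * 3 = 24
Vertical edges: rows * (cols + 1) = 7 * 4 = 28
Total edges: 24 + 28 = 52
Edges drawn: 23
Remaining: 52 - 23 = 29

29


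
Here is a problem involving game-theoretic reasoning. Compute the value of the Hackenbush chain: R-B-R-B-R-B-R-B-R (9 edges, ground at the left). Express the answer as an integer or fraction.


Edges (from ground): R-B-R-B-R-B-R-B-R
By Berlekamp's sign-expansion rule, a Blue-Red Hackenbush stalk has the value of the surreal number whose sign sequence is the edge sequence with B -> + and R -> -.
Sign sequence: -+-+-+-+-
Trace the sign expansion in the surreal number tree, starting from 0:
Edge 1: R (sign -) -> bounds (-inf, 0), value = -1
Edge 2: B (sign +) -> bounds (-1, 0), value = -1/2
Edge 3: R (sign -) -> bounds (-1, -1/2), value = -3/4
Edge 4: B (sign +) -> bounds (-3/4, -1/2), value = -5/8
Edge 5: R (sign -) -> bounds (-3/4, -5/8), value = -11/16
Edge 6: B (sign +) -> bounds (-11/16, -5/8), value = -21/32
Edge 7: R (sign -) -> bounds (-11/16, -21/32), value = -43/64
Edge 8: B (sign +) -> bounds (-43/64, -21/32), value = -85/128
Edge 9: R (sign -) -> bounds (-43/64, -85/128), value = -171/256
Game value = -171/256

-171/256


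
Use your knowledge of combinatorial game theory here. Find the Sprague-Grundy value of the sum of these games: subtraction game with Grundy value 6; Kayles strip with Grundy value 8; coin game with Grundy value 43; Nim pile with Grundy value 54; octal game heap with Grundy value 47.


By the Sprague-Grundy theorem, the Grundy value of a sum of games is the XOR of individual Grundy values.
subtraction game: Grundy value = 6. Running XOR: 0 XOR 6 = 6
Kayles strip: Grundy value = 8. Running XOR: 6 XOR 8 = 14
coin game: Grundy value = 43. Running XOR: 14 XOR 43 = 37
Nim pile: Grundy value = 54. Running XOR: 37 XOR 54 = 19
octal game heap: Grundy value = 47. Running XOR: 19 XOR 47 = 60
The combined Grundy value is 60.

60


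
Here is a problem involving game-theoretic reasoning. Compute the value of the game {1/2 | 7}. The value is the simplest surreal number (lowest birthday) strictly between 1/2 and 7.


Left options: {1/2}, max = 1/2
Right options: {7}, min = 7
All options are numbers and max(Left) < min(Right), so by the simplicity theorem the value is the simplest (earliest-born) number strictly between 1/2 and 7.
Integers 1 through 6 all lie strictly between 1/2 and 7.
Among integers, the simplest (lowest birthday = smallest |n|; 0 is born on day 0, +-n on day n) is 1.
No non-integer in the interval can be simpler: if x is a non-integer in the interval, then floor(x) or ceil(x) also lies in the interval (the interval contains an integer), and both are proper prefixes of x's sign expansion, i.e. born earlier. So the game value is 1.
Game value = 1

1


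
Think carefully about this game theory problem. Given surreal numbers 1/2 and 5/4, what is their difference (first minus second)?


x = 1/2, y = 5/4
Converting to common denominator: 4
x = 2/4, y = 5/4
x - y = 1/2 - 5/4 = -3/4

-3/4


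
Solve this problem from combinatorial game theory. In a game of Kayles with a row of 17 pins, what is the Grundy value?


Kayles: a move removes 1 or 2 adjacent pins from a contiguous row.
Removing pins from a row of k leaves two independent rows (a, b) with a + b = k - 1 (one pin) or a + b = k - 2 (two pins); an end removal gives a = 0.
By Sprague-Grundy, G(k) = mex{ G(a) XOR G(b) } over all these splits. G(0) = 0.
G(1): splits (0,0):0^0=0 -> mex({0}) = 1
G(2): splits (0,1):0^1=1 (0,0):0^0=0 -> mex({0, 1}) = 2
G(3): splits (0,2):0^2=2 (1,1):1^1=0 (0,1):0^1=1 -> mex({0, 1, 2}) = 3
G(4): splits (0,3):0^3=3 (1,2):1^2=3 (0,2):0^2=2 (1,1):1^1=0 -> mex({0, 2, 3}) = 1
G(5): splits (0,4):0^1=1 (1,3):1^3=2 (2,2):2^2=0 (0,3):0^3=3 (1,2):1^2=3 -> mex({0, 1, 2, 3}) = 4
G(6) = mex({0, 1, 2, 4}) = 3
G(7) = mex({0, 1, 3, 4, 5}) = 2
G(8) = mex({0, 2, 3, 5, 6}) = 1
G(9) = mex({0, 1, 2, 3, 6, 7}) = 4
G(10) = mex({0, 1, 3, 4, 5, 7}) = 2
G(11) = mex({0, 1, 2, 3, 4, 5}) = 6
G(12) = mex({0, 1, 2, 3, 5, 6, 7}) = 4
G(13) = mex({0, 2, 3, 4, 6, 7}) = 1
G(14) = mex({0, 1, 4, 5, 6, 7}) = 2
G(15) = mex({0, 1, 2, 3, 4, 5, 6}) = 7
G(16) = mex({0, 2, 3, 5, 6, 7}) = 1
G(17) = mex({0, 1, 2, 3, 5, 6, 7}) = 4
Therefore G(17) = 4.

4


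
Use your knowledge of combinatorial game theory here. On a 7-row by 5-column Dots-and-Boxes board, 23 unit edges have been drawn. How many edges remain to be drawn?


Grid: 7 x 5 boxes, i.e. 8 rows and 6 columns of dots.
Horizontal edges: (rows + 1) * cols = 8 * 5 = 40
Vertical edges: rows * (cols + 1) = 7 * 6 = 42
Total edges: 40 + 42 = 82
Edges drawn: 23
Remaining: 82 - 23 = 59

59


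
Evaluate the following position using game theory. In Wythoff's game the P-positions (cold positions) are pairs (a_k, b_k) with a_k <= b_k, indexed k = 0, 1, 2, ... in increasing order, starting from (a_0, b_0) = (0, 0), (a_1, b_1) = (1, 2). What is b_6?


By Wythoff's theorem, a_k = floor(k * phi) and b_k = floor(k * phi^2) = a_k + k, where phi = (1 + sqrt(5))/2 is the golden ratio.
phi = (1 + sqrt(5))/2 = 1.618034
phi^2 = phi + 1 = 2.618034
k = 6
k * phi^2 = 6 * 2.618034 = 15.708204
b_6 = floor(k * phi^2) = 15 (check: a_6 + k = 9 + 6 = 15)

15


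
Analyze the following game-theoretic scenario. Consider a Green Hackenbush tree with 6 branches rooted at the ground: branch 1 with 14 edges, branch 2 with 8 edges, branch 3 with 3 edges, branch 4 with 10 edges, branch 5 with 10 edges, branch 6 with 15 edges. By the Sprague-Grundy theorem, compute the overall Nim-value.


The tree has 6 branches from the ground vertex.
In Green Hackenbush, the Nim-value of a simple path of length k is k.
Branch 1: length 14, Nim-value = 14
Branch 2: length 8, Nim-value = 8
Branch 3: length 3, Nim-value = 3
Branch 4: length 10, Nim-value = 10
Branch 5: length 10, Nim-value = 10
Branch 6: length 15, Nim-value = 15
Total Nim-value = XOR of all branch values:
0 XOR 14 = 14
14 XOR 8 = 6
6 XOR 3 = 5
5 XOR 10 = 15
15 XOR 10 = 5
5 XOR 15 = 10
Nim-value of the tree = 10

10


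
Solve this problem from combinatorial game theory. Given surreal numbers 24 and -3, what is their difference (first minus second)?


x = 24, y = -3
x - y = 24 - -3 = 27

27


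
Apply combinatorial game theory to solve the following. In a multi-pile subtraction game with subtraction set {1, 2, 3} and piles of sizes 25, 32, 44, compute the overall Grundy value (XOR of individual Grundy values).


Subtraction set: {1, 2, 3}
For this subtraction set, G(n) = n mod 4 (period = max + 1 = 4).
Pile 1 (size 25): G(25) = 25 mod 4 = 1
Pile 2 (size 32): G(32) = 32 mod 4 = 0
Pile 3 (size 44): G(44) = 44 mod 4 = 0
Total Grundy value = XOR of all: 1 XOR 0 XOR 0 = 1

1


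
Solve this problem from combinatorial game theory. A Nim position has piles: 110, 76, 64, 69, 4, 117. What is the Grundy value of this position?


We need the XOR (exclusive or) of all pile sizes.
After XOR-ing pile 1 (size 110): 0 XOR 110 = 110
After XOR-ing pile 2 (size 76): 110 XOR 76 = 34
After XOR-ing pile 3 (size 64): 34 XOR 64 = 98
After XOR-ing pile 4 (size 69): 98 XOR 69 = 39
After XOR-ing pile 5 (size 4): 39 XOR 4 = 35
After XOR-ing pile 6 (size 117): 35 XOR 117 = 86
The Nim-value of this position is 86.

86


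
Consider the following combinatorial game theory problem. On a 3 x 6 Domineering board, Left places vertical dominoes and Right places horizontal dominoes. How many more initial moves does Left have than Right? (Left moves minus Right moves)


Board is 3 x 6 (rows x cols).
Left (vertical) placements: (rows-1) * cols = 2 * 6 = 12
Right (horizontal) placements: rows * (cols-1) = 3 * 5 = 15
Advantage = Left - Right = 12 - 15 = -3

-3


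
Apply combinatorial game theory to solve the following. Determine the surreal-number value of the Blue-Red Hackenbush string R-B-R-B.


Edges (from ground): R-B-R-B
By Berlekamp's sign-expansion rule, a Blue-Red Hackenbush stalk has the value of the surreal number whose sign sequence is the edge sequence with B -> + and R -> -.
Sign sequence: -+-+
Trace the sign expansion in the surreal number tree, starting from 0:
Edge 1: R (sign -) -> bounds (-inf, 0), value = -1
Edge 2: B (sign +) -> bounds (-1, 0), value = -1/2
Edge 3: R (sign -) -> bounds (-1, -1/2), value = -3/4
Edge 4: B (sign +) -> bounds (-3/4, -1/2), value = -5/8
Game value = -5/8

-5/8


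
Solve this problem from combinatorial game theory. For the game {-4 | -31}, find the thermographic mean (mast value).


Game = {-4 | -31}, a switch {a | b} with numbers a > b.
Its thermograph has left wall a - t and right wall b + t, which meet at t = (a - b)/2, where both equal (a + b)/2. So the mast (mean value) is at (a + b)/2.
Mean = (-4 + (-31))/2 = -35/2 = -35/2

-35/2


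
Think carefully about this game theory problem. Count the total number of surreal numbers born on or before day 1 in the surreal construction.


Day 0: {|} = 0 is born. Count = 1.
Day n: the number of surreal numbers born by day n is 2^(n+1) - 1.
By day 0: 2^1 - 1 = 1
By day 1: 2^2 - 1 = 3
By day 1: 3 surreal numbers.

3


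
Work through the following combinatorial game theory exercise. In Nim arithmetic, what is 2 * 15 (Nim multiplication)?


Nim multiplication is bilinear over XOR: (u XOR v) * w = (u*w) XOR (v*w).
So we split each operand into its bit components and XOR the pairwise Nim products.
2 = 2 (as XOR of powers of 2).
15 = 1 + 2 + 4 + 8 (as XOR of powers of 2).
Using the standard Nim-product table on single bits:
  2*2 = 3,   2*4 = 8,   2*8 = 12,
  4*4 = 6,   4*8 = 11,  8*8 = 13,
and  1*x = x (identity), k*l = l*k (commutative).
Pairwise Nim products:
  2 * 1 = 2
  2 * 2 = 3
  2 * 4 = 8
  2 * 8 = 12
XOR them: 2 XOR 3 XOR 8 XOR 12 = 5.
Result: 2 * 15 = 5 (in Nim).

5


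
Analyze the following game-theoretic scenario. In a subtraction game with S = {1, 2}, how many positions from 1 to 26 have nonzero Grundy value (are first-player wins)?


Subtraction set S = {1, 2}, so G(n) = n mod 3.
G(n) = 0 when n is a multiple of 3.
Multiples of 3 in [1, 26]: 8
N-positions (nonzero Grundy) = 26 - 8 = 18

18


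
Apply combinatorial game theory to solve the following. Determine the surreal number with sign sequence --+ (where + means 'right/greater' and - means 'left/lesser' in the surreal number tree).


Sign expansion: --+
Rule: track bounds (lo, hi), initially (-inf, +inf). On '+', the current value becomes lo and we move to the simplest number in (value, hi): value + 1 if hi = +inf, otherwise the midpoint (value + hi)/2. On '-', the current value becomes hi and we move to value - 1 if lo = -inf, otherwise the midpoint (lo + value)/2.
Start at 0.
Step 1: sign = -, move left. Bounds: (-inf, 0). Value = -1
Step 2: sign = -, move left. Bounds: (-inf, -1). Value = -2
Step 3: sign = +, move right. Bounds: (-2, -1). Value = -3/2
The surreal number with sign expansion --+ is -3/2.

-3/2


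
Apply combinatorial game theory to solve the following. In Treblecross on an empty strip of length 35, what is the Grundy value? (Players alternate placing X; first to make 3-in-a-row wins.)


Treblecross: place X on empty cells; 3-in-a-row wins.
Playing within two cells of an existing X lets the opponent win at once, so sensible play treats the cells i-2..i+2 around each X as dead. The player left with no safe cell loses, so this is a normal-play take-away game on strips of safe cells.
Placing X at cell i (0-indexed) of a strip of k safe cells leaves independent strips of sizes max(0, i-2) and max(0, k-i-3). Hence G(k) = mex{ G(max(0,i-2)) XOR G(max(0,k-i-3)) : 0 <= i < k }, with G(0) = 0.
G(1): splits (0,0):0^0=0 -> mex({0}) = 1
G(2): splits (0,0):0^0=0 -> mex({0}) = 1
G(3): splits (0,0):0^0=0 -> mex({0}) = 1
G(4): splits (0,1):0^1=1 (0,0):0^0=0 -> mex({0, 1}) = 2
G(5): splits (0,2):0^1=1 (0,1):0^1=1 (0,0):0^0=0 -> mex({0, 1}) = 2
G(6) = mex({1}) = 0
G(7) = mex({0, 1, 2}) = 3
G(8) = mex({0, 1, 2}) = 3
G(9) = mex({0, 2}) = 1
G(10) = mex({0, 2, 3}) = 1
G(11) = mex({0, 3}) = 1
G(12) = mex({1, 3}) = 0
G(13) = mex({0, 1, 2, 3}) = 4
G(14) = mex({0, 1, 2}) = 3
G(15) = mex({0, 1, 2}) = 3
G(16) = mex({0, 1, 2, 4}) = 3
G(17) = mex({0, 1, 3, 4}) = 2
G(18) = mex({0, 1, 3, 4}) = 2
G(19) = mex({0, 1, 3, 5}) = 2
G(20) = mex({0, 1, 2, 3, 5}) = 4
G(21) = mex({0, 1, 2, 3, 5}) = 4
G(22) = mex({1, 2, 6}) = 0
G(23) = mex({0, 1, 2, 3, 4, 6}) = 5
G(24) = mex({0, 1, 2, 3, 4}) = 5
G(25) = mex({0, 1, 3, 4, 7}) = 2
G(26) = mex({0, 1, 3, 4, 5, 7}) = 2
G(27) = mex({0, 1, 3, 5}) = 2
G(28) = mex({0, 1, 2, 5}) = 3
G(29) = mex({0, 1, 2, 4, 5, 6}) = 3
G(30) = mex({1, 2, 4, 6}) = 0
G(31) = mex({0, 1, 2, 3, 4, 6}) = 5
G(32) = mex({1, 2, 3, 4, 7}) = 0
G(33) = mex({0, 3, 7}) = 1
G(34) = mex({0, 2, 3, 5, 7}) = 1
G(35) = mex({0, 2, 3, 5, 6}) = 1
Therefore G(35) = 1.

1


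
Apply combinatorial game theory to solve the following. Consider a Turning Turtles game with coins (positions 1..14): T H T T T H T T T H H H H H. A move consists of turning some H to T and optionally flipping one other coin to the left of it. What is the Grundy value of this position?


Coins: T H T T T H T T T H H H H H
Key fact: a single head at position k behaves exactly like a Nim heap of size k (turning it to T and optionally flipping a coin at j < k corresponds to moving the heap from k to j, or to 0), and heads combine as a disjunctive sum (two heads at the same place would cancel, matching j XOR j = 0). So the Nim-value is the XOR of the 1-indexed positions of the heads.
Face-up positions (1-indexed): [2, 6, 10, 11, 12, 13, 14]
XOR 0 with 2: 0 XOR 2 = 2
XOR 2 with 6: 2 XOR 6 = 4
XOR 4 with 10: 4 XOR 10 = 14
XOR 14 with 11: 14 XOR 11 = 5
XOR 5 with 12: 5 XOR 12 = 9
XOR 9 with 13: 9 XOR 13 = 4
XOR 4 with 14: 4 XOR 14 = 10
Nim-value = 10

10


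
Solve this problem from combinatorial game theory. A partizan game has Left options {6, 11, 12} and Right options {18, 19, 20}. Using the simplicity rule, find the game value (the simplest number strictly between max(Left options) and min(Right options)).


Left options: {6, 11, 12}, max = 12
Right options: {18, 19, 20}, min = 18
All options are numbers and max(Left) < min(Right), so by the simplicity theorem the value is the simplest (earliest-born) number strictly between 12 and 18.
Integers 13 through 17 all lie strictly between 12 and 18.
Among integers, the simplest (lowest birthday = smallest |n|; 0 is born on day 0, +-n on day n) is 13.
No non-integer in the interval can be simpler: if x is a non-integer in the interval, then floor(x) or ceil(x) also lies in the interval (the interval contains an integer), and both are proper prefixes of x's sign expansion, i.e. born earlier. So the game value is 13.
Game value = 13

13


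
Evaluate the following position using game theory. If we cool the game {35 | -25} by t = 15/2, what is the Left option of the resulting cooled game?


Original game: {35 | -25} (a switch {a | b} with a > b).
Cooling by t (for t below the temperature (a - b)/2 = 30) taxes each move by t: {a | b} cooled by t is {a - t | b + t}.
Cooling amount: t = 15/2
Cooled Left option: 35 - 15/2 = 55/2
Cooled Right option: -25 + 15/2 = -35/2
Cooled game: {55/2 | -35/2}
Left option = 55/2

55/2


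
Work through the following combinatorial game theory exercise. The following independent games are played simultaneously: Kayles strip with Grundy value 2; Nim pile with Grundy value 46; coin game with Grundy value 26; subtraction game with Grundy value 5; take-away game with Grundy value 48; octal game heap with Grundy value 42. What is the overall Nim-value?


By the Sprague-Grundy theorem, the Grundy value of a sum of games is the XOR of individual Grundy values.
Kayles strip: Grundy value = 2. Running XOR: 0 XOR 2 = 2
Nim pile: Grundy value = 46. Running XOR: 2 XOR 46 = 44
coin game: Grundy value = 26. Running XOR: 44 XOR 26 = 54
subtraction game: Grundy value = 5. Running XOR: 54 XOR 5 = 51
take-away game: Grundy value = 48. Running XOR: 51 XOR 48 = 3
octal game heap: Grundy value = 42. Running XOR: 3 XOR 42 = 41
The combined Grundy value is 41.

41


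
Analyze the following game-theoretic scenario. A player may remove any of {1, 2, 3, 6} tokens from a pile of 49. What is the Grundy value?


The subtraction set is S = {1, 2, 3, 6}.
G(k) = mex{ G(k - s) : s in S, s <= k }. We compute iteratively: G(0) = 0.
G(1) = mex({0}) = 1
G(2) = mex({0, 1}) = 2
G(3) = mex({0, 1, 2}) = 3
G(4) = mex({1, 2, 3}) = 0
G(5) = mex({0, 2, 3}) = 1
G(6) = mex({0, 1, 3}) = 2
G(7) = mex({0, 1, 2}) = 3
G(8) = mex({1, 2, 3}) = 0
G(9) = mex({0, 2, 3}) = 1
Observe that G(4)..G(9) = 0, 1, 2, 3, 0, 1 repeats G(0)..G(5) = 0, 1, 2, 3, 0, 1.
For k >= max(S) = 6, G(k) is determined by the previous 6 values G(k-6)..G(k-1); a window of 6 consecutive values has recurred shifted by 4, so by induction G(k + 4) = G(k) for all k >= 0: the sequence is periodic from the start with period 4.
One period: G(0..3) = 0, 1, 2, 3.
49 mod 4 = 1, so G(49) = G(1) = 1.

1


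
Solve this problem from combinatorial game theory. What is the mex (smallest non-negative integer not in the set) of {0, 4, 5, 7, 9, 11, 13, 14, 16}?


Set = {0, 4, 5, 7, 9, 11, 13, 14, 16}
0 is in the set.
1 is NOT in the set. This is the mex.
mex = 1

1


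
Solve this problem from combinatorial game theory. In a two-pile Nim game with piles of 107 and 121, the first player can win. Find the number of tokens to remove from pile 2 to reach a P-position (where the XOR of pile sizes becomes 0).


Piles: 107 and 121
Current XOR: 107 XOR 121 = 18 (non-zero, so this is an N-position).
To make the XOR zero, we need to find a move that balances the piles.
For pile 2 (size 121): target = 121 XOR 18 = 107
We reduce pile 2 from 121 to 107.
Tokens removed: 121 - 107 = 14
Verification: 107 XOR 107 = 0

14


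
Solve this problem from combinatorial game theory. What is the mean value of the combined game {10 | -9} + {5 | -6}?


G1 = {10 | -9}, G2 = {5 | -6}
Each is a switch {a | b} with numbers a > b; its mean value is (a + b)/2, and mean value is additive over game sums: m(G1 + G2) = m(G1) + m(G2).
Mean of G1 = (10 + (-9))/2 = 1/2 = 1/2
Mean of G2 = (5 + (-6))/2 = -1/2 = -1/2
Mean of G1 + G2 = 1/2 + -1/2 = 0

0


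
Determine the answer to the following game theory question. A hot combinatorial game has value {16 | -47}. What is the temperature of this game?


The game is {16 | -47}, a switch {a | b} with numbers a > b.
Cooling {a | b} by t gives {a - t | b + t}, which stops being hot when a - t = b + t, i.e. at t = (a - b)/2. So the temperature of a switch is (a - b)/2.
Temperature = (Left option - Right option) / 2
= (16 - (-47)) / 2
= 63 / 2
= 63/2

63/2


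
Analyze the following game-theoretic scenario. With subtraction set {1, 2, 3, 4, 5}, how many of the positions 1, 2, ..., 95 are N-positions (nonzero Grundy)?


Subtraction set S = {1, 2, 3, 4, 5}, so G(n) = n mod 6.
G(n) = 0 when n is a multiple of 6.
Multiples of 6 in [1, 95]: 15
N-positions (nonzero Grundy) = 95 - 15 = 80

80


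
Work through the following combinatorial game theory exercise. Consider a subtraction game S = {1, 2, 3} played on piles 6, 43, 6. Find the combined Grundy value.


Subtraction set: {1, 2, 3}
For this subtraction set, G(n) = n mod 4 (period = max + 1 = 4).
Pile 1 (size 6): G(6) = 6 mod 4 = 2
Pile 2 (size 43): G(43) = 43 mod 4 = 3
Pile 3 (size 6): G(6) = 6 mod 4 = 2
Total Grundy value = XOR of all: 2 XOR 3 XOR 2 = 3

3


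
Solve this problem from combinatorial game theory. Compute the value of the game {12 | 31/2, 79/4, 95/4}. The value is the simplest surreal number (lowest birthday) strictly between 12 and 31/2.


Left options: {12}, max = 12
Right options: {31/2, 79/4, 95/4}, min = 31/2
All options are numbers and max(Left) < min(Right), so by the simplicity theorem the value is the simplest (earliest-born) number strictly between 12 and 31/2.
Integers 13 through 15 all lie strictly between 12 and 31/2.
Among integers, the simplest (lowest birthday = smallest |n|; 0 is born on day 0, +-n on day n) is 13.
No non-integer in the interval can be simpler: if x is a non-integer in the interval, then floor(x) or ceil(x) also lies in the interval (the interval contains an integer), and both are proper prefixes of x's sign expansion, i.e. born earlier. So the game value is 13.
Game value = 13

13


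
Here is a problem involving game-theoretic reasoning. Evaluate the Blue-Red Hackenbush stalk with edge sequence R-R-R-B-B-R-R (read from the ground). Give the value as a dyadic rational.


Edges (from ground): R-R-R-B-B-R-R
By Berlekamp's sign-expansion rule, a Blue-Red Hackenbush stalk has the value of the surreal number whose sign sequence is the edge sequence with B -> + and R -> -.
Sign sequence: ---++--
Trace the sign expansion in the surreal number tree, starting from 0:
Edge 1: R (sign -) -> bounds (-inf, 0), value = -1
Edge 2: R (sign -) -> bounds (-inf, -1), value = -2
Edge 3: R (sign -) -> bounds (-inf, -2), value = -3
Edge 4: B (sign +) -> bounds (-3, -2), value = -5/2
Edge 5: B (sign +) -> bounds (-5/2, -2), value = -9/4
Edge 6: R (sign -) -> bounds (-5/2, -9/4), value = -19/8
Edge 7: R (sign -) -> bounds (-5/2, -19/8), value = -39/16
Game value = -39/16

-39/16
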